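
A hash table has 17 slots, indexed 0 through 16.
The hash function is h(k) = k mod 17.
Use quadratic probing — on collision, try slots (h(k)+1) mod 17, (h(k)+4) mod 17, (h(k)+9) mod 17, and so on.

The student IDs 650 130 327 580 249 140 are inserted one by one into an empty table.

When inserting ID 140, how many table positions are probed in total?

650: h=4 => slot 4
130: h=11 => slot 11
327: h=4, probe 4,5 => slot 5
580: h=2 => slot 2
249: h=11, probe 11,12 => slot 12
140: h=4, probe 4,5,8 => slot 8
Table: [—, —, 580, —, 650, 327, —, —, 140, —, —, 130, 249, —, —, —, —]

3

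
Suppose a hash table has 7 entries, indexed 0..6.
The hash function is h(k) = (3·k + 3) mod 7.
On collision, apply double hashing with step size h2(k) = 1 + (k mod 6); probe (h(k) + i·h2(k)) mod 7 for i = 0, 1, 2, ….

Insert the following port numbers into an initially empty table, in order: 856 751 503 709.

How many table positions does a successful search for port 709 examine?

3

Insert 856: h=2, slot 2 empty -> index 2.
Insert 751: h=2, h2=2, slot 2 occupied -> index 4.
Insert 503: h=0, slot 0 empty -> index 0.
Insert 709: h=2, h2=2, slots 2,4 occupied -> index 6.
Table: [503, -, 856, -, 751, -, 709]
Lookup 709: h=2, h2=2, probe 2,4,6 → found at 6.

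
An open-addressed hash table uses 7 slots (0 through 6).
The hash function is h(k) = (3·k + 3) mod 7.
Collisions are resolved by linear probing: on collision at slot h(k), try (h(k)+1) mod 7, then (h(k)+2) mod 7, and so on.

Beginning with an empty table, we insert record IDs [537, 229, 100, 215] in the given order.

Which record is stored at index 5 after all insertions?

229

Insert 537: h=4, slot 4 empty => index 4.
Insert 229: h=4, slot 4 occupied => index 5.
Insert 100: h=2, slot 2 empty => index 2.
Insert 215: h=4, slots 4,5 occupied => index 6.
Table: [_, _, 100, _, 537, 229, 215]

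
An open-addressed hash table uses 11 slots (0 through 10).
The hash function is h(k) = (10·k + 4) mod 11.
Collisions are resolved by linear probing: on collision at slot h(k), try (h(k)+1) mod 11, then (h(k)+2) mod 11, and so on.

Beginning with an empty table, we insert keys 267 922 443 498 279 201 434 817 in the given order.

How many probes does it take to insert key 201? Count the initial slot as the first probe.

Insert 267: h=1, slot 1 empty -> index 1.
Insert 922: h=6, slot 6 empty -> index 6.
Insert 443: h=1, slot 1 occupied -> index 2.
Insert 498: h=1, slots 1,2 occupied -> index 3.
Insert 279: h=0, slot 0 empty -> index 0.
Insert 201: h=1, slots 1,2,3 occupied -> index 4.
Insert 434: h=10, slot 10 empty -> index 10.
Insert 817: h=1, slots 1,2,3,4 occupied -> index 5.
Table: [279, 267, 443, 498, 201, 817, 922, _, _, _, 434]

4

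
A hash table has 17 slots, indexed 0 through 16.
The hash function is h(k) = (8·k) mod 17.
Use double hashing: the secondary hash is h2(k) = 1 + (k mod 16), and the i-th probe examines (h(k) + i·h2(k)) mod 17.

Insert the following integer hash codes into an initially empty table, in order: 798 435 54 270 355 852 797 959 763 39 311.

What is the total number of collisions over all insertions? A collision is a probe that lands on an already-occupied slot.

798 hashes to 9; slot 9 is free → place at 9.
435 hashes to 12; slot 12 is free → place at 12.
54 hashes to 7; slot 7 is free → place at 7.
270 hashes to 1; slot 1 is free → place at 1.
355 hashes to 1, h2=4; 1 taken → place at 5.
852 hashes to 16; slot 16 is free → place at 16.
797 hashes to 1, h2=14; 1 taken → place at 15.
959 hashes to 5, h2=16; 5 taken → place at 4.
763 hashes to 1, h2=12; 1 taken → place at 13.
39 hashes to 6; slot 6 is free → place at 6.
311 hashes to 6, h2=8; 6 taken → place at 14.
Table: [—, 270, —, —, 959, 355, 39, 54, —, 798, —, —, 435, 763, 311, 797, 852]

5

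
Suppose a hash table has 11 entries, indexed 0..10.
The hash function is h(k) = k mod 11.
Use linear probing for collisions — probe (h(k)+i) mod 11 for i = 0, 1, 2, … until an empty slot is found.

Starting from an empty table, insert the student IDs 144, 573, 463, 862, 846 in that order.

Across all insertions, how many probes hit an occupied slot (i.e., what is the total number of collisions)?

3

Insert 144: h=1, slot 1 empty => index 1.
Insert 573: h=1, slot 1 occupied => index 2.
Insert 463: h=1, slots 1,2 occupied => index 3.
Insert 862: h=4, slot 4 empty => index 4.
Insert 846: h=10, slot 10 empty => index 10.
Table: [—, 144, 573, 463, 862, —, —, —, —, —, 846]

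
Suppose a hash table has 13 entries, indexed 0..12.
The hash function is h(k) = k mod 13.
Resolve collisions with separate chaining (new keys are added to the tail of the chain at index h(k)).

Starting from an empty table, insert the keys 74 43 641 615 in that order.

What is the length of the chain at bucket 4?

3

Insert 74: h=9, bucket 9 empty → new chain.
Insert 43: h=4, bucket 4 empty → new chain.
Insert 641: h=4, bucket 4 nonempty → append to chain.
Insert 615: h=4, bucket 4 nonempty → append to chain.
Final buckets:
0: -
1: -
2: -
3: -
4: 43 -> 641 -> 615
5: -
6: -
7: -
8: -
9: 74
10: -
11: -
12: -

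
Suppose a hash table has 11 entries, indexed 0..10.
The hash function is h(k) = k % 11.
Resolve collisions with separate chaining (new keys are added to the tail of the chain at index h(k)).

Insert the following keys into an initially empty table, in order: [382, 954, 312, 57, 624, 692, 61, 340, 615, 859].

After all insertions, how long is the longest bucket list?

Insert 382: h=8, bucket 8 empty → new chain.
Insert 954: h=8, bucket 8 nonempty → append to chain.
Insert 312: h=4, bucket 4 empty → new chain.
Insert 57: h=2, bucket 2 empty → new chain.
Insert 624: h=8, bucket 8 nonempty → append to chain.
Insert 692: h=10, bucket 10 empty → new chain.
Insert 61: h=6, bucket 6 empty → new chain.
Insert 340: h=10, bucket 10 nonempty → append to chain.
Insert 615: h=10, bucket 10 nonempty → append to chain.
Insert 859: h=1, bucket 1 empty → new chain.
Final buckets:
0: ∅
1: 859
2: 57
3: ∅
4: 312
5: ∅
6: 61
7: ∅
8: 382 -> 954 -> 624
9: ∅
10: 692 -> 340 -> 615

3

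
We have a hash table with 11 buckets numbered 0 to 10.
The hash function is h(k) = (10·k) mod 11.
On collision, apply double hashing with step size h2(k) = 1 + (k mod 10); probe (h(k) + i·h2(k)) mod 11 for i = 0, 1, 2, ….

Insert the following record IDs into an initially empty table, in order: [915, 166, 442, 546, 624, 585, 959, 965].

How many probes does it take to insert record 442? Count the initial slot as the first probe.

Insert 915: h=9, slot 9 empty -> index 9.
Insert 166: h=10, slot 10 empty -> index 10.
Insert 442: h=9, h2=3, slot 9 occupied -> index 1.
Insert 546: h=4, slot 4 empty -> index 4.
Insert 624: h=3, slot 3 empty -> index 3.
Insert 585: h=9, h2=6, slots 9,4,10 occupied -> index 5.
Insert 959: h=9, h2=10, slot 9 occupied -> index 8.
Insert 965: h=3, h2=6, slots 3,9,4,10,5 occupied -> index 0.
Table: [965, 442, —, 624, 546, 585, —, —, 959, 915, 166]

2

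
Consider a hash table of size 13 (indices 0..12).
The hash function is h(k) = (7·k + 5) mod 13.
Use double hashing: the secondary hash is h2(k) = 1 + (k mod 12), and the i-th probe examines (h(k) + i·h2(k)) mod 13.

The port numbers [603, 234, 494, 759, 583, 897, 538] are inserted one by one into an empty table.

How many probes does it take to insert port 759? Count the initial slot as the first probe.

603 hashes to 1; slot 1 is free → place at 1.
234 hashes to 5; slot 5 is free → place at 5.
494 hashes to 5, h2=3; 5 taken → place at 8.
759 hashes to 1, h2=4; 1,5 taken → place at 9.
583 hashes to 4; slot 4 is free → place at 4.
897 hashes to 5, h2=10; 5 taken → place at 2.
538 hashes to 1, h2=11; 1 taken → place at 12.
Table: [-, 603, 897, -, 583, 234, -, -, 494, 759, -, -, 538]

3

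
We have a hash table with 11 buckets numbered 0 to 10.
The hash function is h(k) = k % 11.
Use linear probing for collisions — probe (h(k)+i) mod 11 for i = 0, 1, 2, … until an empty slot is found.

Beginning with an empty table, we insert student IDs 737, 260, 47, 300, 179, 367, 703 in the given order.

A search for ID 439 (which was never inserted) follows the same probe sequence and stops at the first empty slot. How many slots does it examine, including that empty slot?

737: h=0 → slot 0
260: h=7 → slot 7
47: h=3 → slot 3
300: h=3, probe 3,4 → slot 4
179: h=3, probe 3,4,5 → slot 5
367: h=4, probe 4,5,6 → slot 6
703: h=10 → slot 10
Table: [737, ∅, ∅, 47, 300, 179, 367, 260, ∅, ∅, 703]
Lookup 439: h=10, probe 10,0,1 → slot 1 empty, not found.

3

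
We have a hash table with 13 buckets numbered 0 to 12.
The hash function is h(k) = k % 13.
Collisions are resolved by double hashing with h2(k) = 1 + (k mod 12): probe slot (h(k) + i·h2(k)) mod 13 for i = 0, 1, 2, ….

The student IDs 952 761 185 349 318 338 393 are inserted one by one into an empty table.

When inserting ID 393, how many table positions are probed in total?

952: h=3 -> slot 3
761: h=7 -> slot 7
185: h=3, h2=6, probe 3,9 -> slot 9
349: h=11 -> slot 11
318: h=6 -> slot 6
338: h=0 -> slot 0
393: h=3, h2=10, probe 3,0,10 -> slot 10
Table: [338, ∅, ∅, 952, ∅, ∅, 318, 761, ∅, 185, 393, 349, ∅]

3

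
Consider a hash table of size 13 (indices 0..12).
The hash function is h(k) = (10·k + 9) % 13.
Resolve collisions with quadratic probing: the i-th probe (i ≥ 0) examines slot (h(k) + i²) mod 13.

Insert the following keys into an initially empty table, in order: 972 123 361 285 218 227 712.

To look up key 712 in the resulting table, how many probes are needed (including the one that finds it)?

972: h=5 → slot 5
123: h=4 → slot 4
361: h=5, probe 5,6 → slot 6
285: h=12 → slot 12
218: h=5, probe 5,6,9 → slot 9
227: h=4, probe 4,5,8 → slot 8
712: h=5, probe 5,6,9,1 → slot 1
Table: [-, 712, -, -, 123, 972, 361, -, 227, 218, -, -, 285]
Lookup 712: h=5, probe 5,6,9,1 → found at 1.

4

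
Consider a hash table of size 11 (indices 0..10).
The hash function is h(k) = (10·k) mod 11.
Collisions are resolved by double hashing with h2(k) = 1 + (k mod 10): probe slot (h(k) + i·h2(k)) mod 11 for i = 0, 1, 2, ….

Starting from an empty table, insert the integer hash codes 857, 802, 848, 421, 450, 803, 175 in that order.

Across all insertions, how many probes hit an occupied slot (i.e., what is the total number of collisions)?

857 hashes to 1; slot 1 is free → place at 1.
802 hashes to 1, h2=3; 1 taken → place at 4.
848 hashes to 10; slot 10 is free → place at 10.
421 hashes to 8; slot 8 is free → place at 8.
450 hashes to 1, h2=1; 1 taken → place at 2.
803 hashes to 0; slot 0 is free → place at 0.
175 hashes to 1, h2=6; 1 taken → place at 7.
Table: [803, 857, 450, ∅, 802, ∅, ∅, 175, 421, ∅, 848]

3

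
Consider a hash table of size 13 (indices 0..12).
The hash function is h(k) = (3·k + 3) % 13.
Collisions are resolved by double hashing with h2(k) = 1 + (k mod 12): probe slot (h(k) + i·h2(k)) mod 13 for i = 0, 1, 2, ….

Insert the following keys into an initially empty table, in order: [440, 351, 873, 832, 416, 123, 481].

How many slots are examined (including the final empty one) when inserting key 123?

440 hashes to 10; slot 10 is free → place at 10.
351 hashes to 3; slot 3 is free → place at 3.
873 hashes to 9; slot 9 is free → place at 9.
832 hashes to 3, h2=5; 3 taken → place at 8.
416 hashes to 3, h2=9; 3 taken → place at 12.
123 hashes to 8, h2=4; 8,12,3 taken → place at 7.
481 hashes to 3, h2=2; 3 taken → place at 5.
Table: [-, -, -, 351, -, 481, -, 123, 832, 873, 440, -, 416]

4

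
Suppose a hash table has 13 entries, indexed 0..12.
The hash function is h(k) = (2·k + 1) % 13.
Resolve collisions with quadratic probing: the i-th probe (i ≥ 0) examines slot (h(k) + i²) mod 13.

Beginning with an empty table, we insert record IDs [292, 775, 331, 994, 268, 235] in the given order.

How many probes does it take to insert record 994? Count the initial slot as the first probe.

4

Insert 292: h=0, slot 0 empty => index 0.
Insert 775: h=4, slot 4 empty => index 4.
Insert 331: h=0, slot 0 occupied => index 1.
Insert 994: h=0, slots 0,1,4 occupied => index 9.
Insert 268: h=4, slot 4 occupied => index 5.
Insert 235: h=3, slot 3 empty => index 3.
Table: [292, 331, ., 235, 775, 268, ., ., ., 994, ., ., .]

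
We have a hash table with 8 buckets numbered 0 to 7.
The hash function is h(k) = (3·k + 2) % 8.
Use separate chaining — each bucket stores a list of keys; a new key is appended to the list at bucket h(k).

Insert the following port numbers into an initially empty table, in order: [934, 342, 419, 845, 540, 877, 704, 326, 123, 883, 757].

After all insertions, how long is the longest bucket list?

Insert 934: h=4, bucket 4 empty -> new chain.
Insert 342: h=4, bucket 4 nonempty -> append to chain.
Insert 419: h=3, bucket 3 empty -> new chain.
Insert 845: h=1, bucket 1 empty -> new chain.
Insert 540: h=6, bucket 6 empty -> new chain.
Insert 877: h=1, bucket 1 nonempty -> append to chain.
Insert 704: h=2, bucket 2 empty -> new chain.
Insert 326: h=4, bucket 4 nonempty -> append to chain.
Insert 123: h=3, bucket 3 nonempty -> append to chain.
Insert 883: h=3, bucket 3 nonempty -> append to chain.
Insert 757: h=1, bucket 1 nonempty -> append to chain.
Final buckets:
0: —
1: 845 -> 877 -> 757
2: 704
3: 419 -> 123 -> 883
4: 934 -> 342 -> 326
5: —
6: 540
7: —

3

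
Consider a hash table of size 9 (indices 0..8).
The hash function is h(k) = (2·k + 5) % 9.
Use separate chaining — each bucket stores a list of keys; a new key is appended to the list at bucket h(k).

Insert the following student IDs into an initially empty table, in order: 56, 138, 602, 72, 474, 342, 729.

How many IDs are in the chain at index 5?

Insert 56: h=0, bucket 0 empty → new chain.
Insert 138: h=2, bucket 2 empty → new chain.
Insert 602: h=3, bucket 3 empty → new chain.
Insert 72: h=5, bucket 5 empty → new chain.
Insert 474: h=8, bucket 8 empty → new chain.
Insert 342: h=5, bucket 5 nonempty → append to chain.
Insert 729: h=5, bucket 5 nonempty → append to chain.
Final buckets:
0: 56
1: -
2: 138
3: 602
4: -
5: 72 -> 342 -> 729
6: -
7: -
8: 474

3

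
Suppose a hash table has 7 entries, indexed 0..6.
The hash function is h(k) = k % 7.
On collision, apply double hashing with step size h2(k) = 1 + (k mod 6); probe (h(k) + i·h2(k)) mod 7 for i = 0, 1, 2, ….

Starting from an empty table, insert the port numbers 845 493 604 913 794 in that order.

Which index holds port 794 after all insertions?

845 hashes to 5; slot 5 is free => place at 5.
493 hashes to 3; slot 3 is free => place at 3.
604 hashes to 2; slot 2 is free => place at 2.
913 hashes to 3, h2=2; 3,5 taken => place at 0.
794 hashes to 3, h2=3; 3 taken => place at 6.
Table: [913, —, 604, 493, —, 845, 794]

6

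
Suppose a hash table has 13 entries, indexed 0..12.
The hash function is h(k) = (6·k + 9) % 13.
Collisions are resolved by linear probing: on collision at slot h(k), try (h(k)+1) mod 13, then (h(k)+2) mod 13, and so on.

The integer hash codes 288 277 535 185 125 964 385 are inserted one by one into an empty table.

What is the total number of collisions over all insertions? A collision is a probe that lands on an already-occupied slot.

288 hashes to 8; slot 8 is free => place at 8.
277 hashes to 7; slot 7 is free => place at 7.
535 hashes to 8; 8 taken => place at 9.
185 hashes to 1; slot 1 is free => place at 1.
125 hashes to 5; slot 5 is free => place at 5.
964 hashes to 8; 8,9 taken => place at 10.
385 hashes to 5; 5 taken => place at 6.
Table: [∅, 185, ∅, ∅, ∅, 125, 385, 277, 288, 535, 964, ∅, ∅]

4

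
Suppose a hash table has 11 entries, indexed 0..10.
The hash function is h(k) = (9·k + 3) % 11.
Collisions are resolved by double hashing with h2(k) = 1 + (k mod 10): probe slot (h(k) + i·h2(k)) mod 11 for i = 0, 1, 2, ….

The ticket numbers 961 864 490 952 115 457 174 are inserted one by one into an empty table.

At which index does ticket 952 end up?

961: h=6 → slot 6
864: h=2 → slot 2
490: h=2, h2=1, probe 2,3 → slot 3
952: h=2, h2=3, probe 2,5 → slot 5
115: h=4 → slot 4
457: h=2, h2=8, probe 2,10 → slot 10
174: h=7 → slot 7
Table: [—, —, 864, 490, 115, 952, 961, 174, —, —, 457]

5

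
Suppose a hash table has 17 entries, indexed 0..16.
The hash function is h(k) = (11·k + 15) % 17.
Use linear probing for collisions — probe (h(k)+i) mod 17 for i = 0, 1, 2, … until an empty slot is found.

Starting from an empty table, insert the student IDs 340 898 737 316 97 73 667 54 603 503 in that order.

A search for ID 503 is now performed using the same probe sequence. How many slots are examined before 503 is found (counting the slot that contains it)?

Insert 340: h=15, slot 15 empty -> index 15.
Insert 898: h=16, slot 16 empty -> index 16.
Insert 737: h=13, slot 13 empty -> index 13.
Insert 316: h=6, slot 6 empty -> index 6.
Insert 97: h=11, slot 11 empty -> index 11.
Insert 73: h=2, slot 2 empty -> index 2.
Insert 667: h=8, slot 8 empty -> index 8.
Insert 54: h=14, slot 14 empty -> index 14.
Insert 603: h=1, slot 1 empty -> index 1.
Insert 503: h=6, slot 6 occupied -> index 7.
Table: [∅, 603, 73, ∅, ∅, ∅, 316, 503, 667, ∅, ∅, 97, ∅, 737, 54, 340, 898]
Lookup 503: h=6, probe 6,7 → found at 7.

2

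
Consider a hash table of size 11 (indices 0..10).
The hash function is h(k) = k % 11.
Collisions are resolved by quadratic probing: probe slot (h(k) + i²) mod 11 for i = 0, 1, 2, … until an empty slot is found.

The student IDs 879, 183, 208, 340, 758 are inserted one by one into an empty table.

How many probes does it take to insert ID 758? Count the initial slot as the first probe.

879 hashes to 10; slot 10 is free -> place at 10.
183 hashes to 7; slot 7 is free -> place at 7.
208 hashes to 10; 10 taken -> place at 0.
340 hashes to 10; 10,0 taken -> place at 3.
758 hashes to 10; 10,0,3 taken -> place at 8.
Table: [208, _, _, 340, _, _, _, 183, 758, _, 879]

4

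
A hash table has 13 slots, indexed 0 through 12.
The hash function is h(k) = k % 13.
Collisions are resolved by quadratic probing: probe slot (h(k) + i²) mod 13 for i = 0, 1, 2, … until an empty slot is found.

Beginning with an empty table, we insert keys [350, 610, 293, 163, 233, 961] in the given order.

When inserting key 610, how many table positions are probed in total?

350: h=12 => slot 12
610: h=12, probe 12,0 => slot 0
293: h=7 => slot 7
163: h=7, probe 7,8 => slot 8
233: h=12, probe 12,0,3 => slot 3
961: h=12, probe 12,0,3,8,2 => slot 2
Table: [610, -, 961, 233, -, -, -, 293, 163, -, -, -, 350]

2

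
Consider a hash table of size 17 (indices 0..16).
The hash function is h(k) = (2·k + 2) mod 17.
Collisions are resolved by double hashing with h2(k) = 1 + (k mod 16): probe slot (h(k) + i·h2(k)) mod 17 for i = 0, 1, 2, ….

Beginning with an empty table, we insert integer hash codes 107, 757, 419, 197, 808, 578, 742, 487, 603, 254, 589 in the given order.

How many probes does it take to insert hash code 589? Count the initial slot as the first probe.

Insert 107: h=12, slot 12 empty => index 12.
Insert 757: h=3, slot 3 empty => index 3.
Insert 419: h=7, slot 7 empty => index 7.
Insert 197: h=5, slot 5 empty => index 5.
Insert 808: h=3, h2=9, slots 3,12 occupied => index 4.
Insert 578: h=2, slot 2 empty => index 2.
Insert 742: h=7, h2=7, slot 7 occupied => index 14.
Insert 487: h=7, h2=8, slot 7 occupied => index 15.
Insert 603: h=1, slot 1 empty => index 1.
Insert 254: h=0, slot 0 empty => index 0.
Insert 589: h=7, h2=14, slots 7,4,1,15,12 occupied => index 9.
Table: [254, 603, 578, 757, 808, 197, ., 419, ., 589, ., ., 107, ., 742, 487, .]

6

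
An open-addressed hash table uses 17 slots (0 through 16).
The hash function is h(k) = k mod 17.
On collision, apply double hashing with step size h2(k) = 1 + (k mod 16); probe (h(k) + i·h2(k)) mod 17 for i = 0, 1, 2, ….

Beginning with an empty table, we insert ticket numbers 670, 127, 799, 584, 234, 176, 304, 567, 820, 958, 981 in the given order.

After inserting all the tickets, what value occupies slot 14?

567

Insert 670: h=7, slot 7 empty => index 7.
Insert 127: h=8, slot 8 empty => index 8.
Insert 799: h=0, slot 0 empty => index 0.
Insert 584: h=6, slot 6 empty => index 6.
Insert 234: h=13, slot 13 empty => index 13.
Insert 176: h=6, h2=1, slots 6,7,8 occupied => index 9.
Insert 304: h=15, slot 15 empty => index 15.
Insert 567: h=6, h2=8, slot 6 occupied => index 14.
Insert 820: h=4, slot 4 empty => index 4.
Insert 958: h=6, h2=15, slots 6,4 occupied => index 2.
Insert 981: h=12, slot 12 empty => index 12.
Table: [799, ∅, 958, ∅, 820, ∅, 584, 670, 127, 176, ∅, ∅, 981, 234, 567, 304, ∅]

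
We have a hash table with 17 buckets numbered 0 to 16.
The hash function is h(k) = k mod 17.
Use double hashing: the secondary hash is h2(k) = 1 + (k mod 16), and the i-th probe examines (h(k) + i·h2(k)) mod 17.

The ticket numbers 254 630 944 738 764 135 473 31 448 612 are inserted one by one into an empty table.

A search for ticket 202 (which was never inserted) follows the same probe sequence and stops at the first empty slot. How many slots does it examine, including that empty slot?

3

254: h=16 => slot 16
630: h=1 => slot 1
944: h=9 => slot 9
738: h=7 => slot 7
764: h=16, h2=13, probe 16,12 => slot 12
135: h=16, h2=8, probe 16,7,15 => slot 15
473: h=14 => slot 14
31: h=14, h2=16, probe 14,13 => slot 13
448: h=6 => slot 6
612: h=0 => slot 0
Table: [612, 630, -, -, -, -, 448, 738, -, 944, -, -, 764, 31, 473, 135, 254]
Lookup 202: h=15, h2=11, probe 15,9,3 → slot 3 empty, not found.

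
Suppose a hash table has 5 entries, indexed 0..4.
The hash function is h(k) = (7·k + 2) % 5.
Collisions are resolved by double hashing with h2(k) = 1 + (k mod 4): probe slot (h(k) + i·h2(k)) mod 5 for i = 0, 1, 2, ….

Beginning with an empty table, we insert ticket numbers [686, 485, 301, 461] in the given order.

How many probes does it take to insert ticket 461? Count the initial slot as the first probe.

3

686 hashes to 4; slot 4 is free -> place at 4.
485 hashes to 2; slot 2 is free -> place at 2.
301 hashes to 4, h2=2; 4 taken -> place at 1.
461 hashes to 4, h2=2; 4,1 taken -> place at 3.
Table: [., 301, 485, 461, 686]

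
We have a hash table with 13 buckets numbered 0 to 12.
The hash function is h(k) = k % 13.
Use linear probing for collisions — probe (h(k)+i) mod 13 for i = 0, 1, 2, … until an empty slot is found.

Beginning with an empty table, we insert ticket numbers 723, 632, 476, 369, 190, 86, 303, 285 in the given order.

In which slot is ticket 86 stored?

Insert 723: h=8, slot 8 empty => index 8.
Insert 632: h=8, slot 8 occupied => index 9.
Insert 476: h=8, slots 8,9 occupied => index 10.
Insert 369: h=5, slot 5 empty => index 5.
Insert 190: h=8, slots 8,9,10 occupied => index 11.
Insert 86: h=8, slots 8,9,10,11 occupied => index 12.
Insert 303: h=4, slot 4 empty => index 4.
Insert 285: h=12, slot 12 occupied => index 0.
Table: [285, _, _, _, 303, 369, _, _, 723, 632, 476, 190, 86]

12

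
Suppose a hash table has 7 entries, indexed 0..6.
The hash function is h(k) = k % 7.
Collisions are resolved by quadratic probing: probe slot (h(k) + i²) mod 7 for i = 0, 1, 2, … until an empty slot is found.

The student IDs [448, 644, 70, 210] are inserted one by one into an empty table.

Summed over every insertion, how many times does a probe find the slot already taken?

6

448 hashes to 0; slot 0 is free -> place at 0.
644 hashes to 0; 0 taken -> place at 1.
70 hashes to 0; 0,1 taken -> place at 4.
210 hashes to 0; 0,1,4 taken -> place at 2.
Table: [448, 644, 210, -, 70, -, -]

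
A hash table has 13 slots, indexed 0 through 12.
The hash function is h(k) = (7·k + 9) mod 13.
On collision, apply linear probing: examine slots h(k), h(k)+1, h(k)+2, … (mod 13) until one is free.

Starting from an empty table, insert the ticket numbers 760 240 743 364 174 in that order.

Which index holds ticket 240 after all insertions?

0

Insert 760: h=12, slot 12 empty → index 12.
Insert 240: h=12, slot 12 occupied → index 0.
Insert 743: h=10, slot 10 empty → index 10.
Insert 364: h=9, slot 9 empty → index 9.
Insert 174: h=5, slot 5 empty → index 5.
Table: [240, —, —, —, —, 174, —, —, —, 364, 743, —, 760]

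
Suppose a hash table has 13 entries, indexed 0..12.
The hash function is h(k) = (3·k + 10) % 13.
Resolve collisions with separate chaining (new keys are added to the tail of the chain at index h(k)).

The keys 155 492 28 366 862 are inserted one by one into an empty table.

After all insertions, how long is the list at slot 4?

1

155 → bucket 7
492 → bucket 4
28 → bucket 3
366 → bucket 3 (collision)
862 → bucket 9
Final buckets:
0: ∅
1: ∅
2: ∅
3: 28 -> 366
4: 492
5: ∅
6: ∅
7: 155
8: ∅
9: 862
10: ∅
11: ∅
12: ∅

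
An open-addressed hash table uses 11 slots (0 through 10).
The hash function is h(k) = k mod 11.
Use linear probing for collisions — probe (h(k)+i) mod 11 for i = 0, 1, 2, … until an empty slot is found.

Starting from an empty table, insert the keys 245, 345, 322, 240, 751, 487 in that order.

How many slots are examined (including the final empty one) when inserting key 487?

5

245: h=3 => slot 3
345: h=4 => slot 4
322: h=3, probe 3,4,5 => slot 5
240: h=9 => slot 9
751: h=3, probe 3,4,5,6 => slot 6
487: h=3, probe 3,4,5,6,7 => slot 7
Table: [-, -, -, 245, 345, 322, 751, 487, -, 240, -]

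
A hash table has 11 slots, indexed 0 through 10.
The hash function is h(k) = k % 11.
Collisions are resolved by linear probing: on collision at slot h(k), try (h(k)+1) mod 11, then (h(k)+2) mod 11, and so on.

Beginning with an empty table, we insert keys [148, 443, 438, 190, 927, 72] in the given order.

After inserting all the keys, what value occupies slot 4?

Insert 148: h=5, slot 5 empty → index 5.
Insert 443: h=3, slot 3 empty → index 3.
Insert 438: h=9, slot 9 empty → index 9.
Insert 190: h=3, slot 3 occupied → index 4.
Insert 927: h=3, slots 3,4,5 occupied → index 6.
Insert 72: h=6, slot 6 occupied → index 7.
Table: [., ., ., 443, 190, 148, 927, 72, ., 438, .]

190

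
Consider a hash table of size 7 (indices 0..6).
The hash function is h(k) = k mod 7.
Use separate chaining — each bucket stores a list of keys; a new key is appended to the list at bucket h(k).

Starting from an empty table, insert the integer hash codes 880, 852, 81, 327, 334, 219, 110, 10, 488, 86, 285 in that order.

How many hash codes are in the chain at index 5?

7

880 → bucket 5
852 → bucket 5 (collision)
81 → bucket 4
327 → bucket 5 (collision)
334 → bucket 5 (collision)
219 → bucket 2
110 → bucket 5 (collision)
10 → bucket 3
488 → bucket 5 (collision)
86 → bucket 2 (collision)
285 → bucket 5 (collision)
Final buckets:
0: —
1: —
2: 219 -> 86
3: 10
4: 81
5: 880 -> 852 -> 327 -> 334 -> 110 -> 488 -> 285
6: —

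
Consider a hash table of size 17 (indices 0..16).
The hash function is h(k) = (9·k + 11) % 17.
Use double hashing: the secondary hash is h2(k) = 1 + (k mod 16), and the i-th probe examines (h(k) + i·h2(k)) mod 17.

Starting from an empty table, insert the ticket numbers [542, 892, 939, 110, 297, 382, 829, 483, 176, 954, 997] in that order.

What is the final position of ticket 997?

3

542: h=10 → slot 10
892: h=15 → slot 15
939: h=13 → slot 13
110: h=15, h2=15, probe 15,13,11 → slot 11
297: h=15, h2=10, probe 15,8 → slot 8
382: h=15, h2=15, probe 15,13,11,9 → slot 9
829: h=9, h2=14, probe 9,6 → slot 6
483: h=6, h2=4, probe 6,10,14 → slot 14
176: h=14, h2=1, probe 14,15,16 → slot 16
954: h=12 → slot 12
997: h=8, h2=6, probe 8,14,3 → slot 3
Table: [., ., ., 997, ., ., 829, ., 297, 382, 542, 110, 954, 939, 483, 892, 176]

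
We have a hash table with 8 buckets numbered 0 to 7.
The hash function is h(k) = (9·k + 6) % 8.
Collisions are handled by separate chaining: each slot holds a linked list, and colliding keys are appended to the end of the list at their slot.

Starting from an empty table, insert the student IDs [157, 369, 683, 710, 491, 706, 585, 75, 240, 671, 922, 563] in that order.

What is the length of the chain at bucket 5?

1

157 → bucket 3
369 → bucket 7
683 → bucket 1
710 → bucket 4
491 → bucket 1 (collision)
706 → bucket 0
585 → bucket 7 (collision)
75 → bucket 1 (collision)
240 → bucket 6
671 → bucket 5
922 → bucket 0 (collision)
563 → bucket 1 (collision)
Final buckets:
0: 706 -> 922
1: 683 -> 491 -> 75 -> 563
2: -
3: 157
4: 710
5: 671
6: 240
7: 369 -> 585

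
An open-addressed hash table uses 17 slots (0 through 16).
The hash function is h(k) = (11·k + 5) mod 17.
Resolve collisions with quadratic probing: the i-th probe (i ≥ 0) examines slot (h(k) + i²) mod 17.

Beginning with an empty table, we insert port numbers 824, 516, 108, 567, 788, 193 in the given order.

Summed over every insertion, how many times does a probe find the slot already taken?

10

Insert 824: h=8, slot 8 empty => index 8.
Insert 516: h=3, slot 3 empty => index 3.
Insert 108: h=3, slot 3 occupied => index 4.
Insert 567: h=3, slots 3,4 occupied => index 7.
Insert 788: h=3, slots 3,4,7 occupied => index 12.
Insert 193: h=3, slots 3,4,7,12 occupied => index 2.
Table: [., ., 193, 516, 108, ., ., 567, 824, ., ., ., 788, ., ., ., .]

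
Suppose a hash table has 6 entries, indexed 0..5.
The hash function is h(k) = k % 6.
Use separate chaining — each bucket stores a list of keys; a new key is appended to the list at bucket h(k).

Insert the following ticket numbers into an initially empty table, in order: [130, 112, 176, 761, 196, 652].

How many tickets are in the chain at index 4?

4

Insert 130: h=4, bucket 4 empty → new chain.
Insert 112: h=4, bucket 4 nonempty → append to chain.
Insert 176: h=2, bucket 2 empty → new chain.
Insert 761: h=5, bucket 5 empty → new chain.
Insert 196: h=4, bucket 4 nonempty → append to chain.
Insert 652: h=4, bucket 4 nonempty → append to chain.
Final buckets:
0: -
1: -
2: 176
3: -
4: 130 -> 112 -> 196 -> 652
5: 761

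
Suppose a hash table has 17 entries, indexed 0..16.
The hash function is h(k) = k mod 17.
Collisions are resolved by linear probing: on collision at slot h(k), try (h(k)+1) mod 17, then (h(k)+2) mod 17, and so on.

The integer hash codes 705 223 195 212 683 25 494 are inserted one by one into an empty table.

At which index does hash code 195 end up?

9

Insert 705: h=8, slot 8 empty -> index 8.
Insert 223: h=2, slot 2 empty -> index 2.
Insert 195: h=8, slot 8 occupied -> index 9.
Insert 212: h=8, slots 8,9 occupied -> index 10.
Insert 683: h=3, slot 3 empty -> index 3.
Insert 25: h=8, slots 8,9,10 occupied -> index 11.
Insert 494: h=1, slot 1 empty -> index 1.
Table: [., 494, 223, 683, ., ., ., ., 705, 195, 212, 25, ., ., ., ., .]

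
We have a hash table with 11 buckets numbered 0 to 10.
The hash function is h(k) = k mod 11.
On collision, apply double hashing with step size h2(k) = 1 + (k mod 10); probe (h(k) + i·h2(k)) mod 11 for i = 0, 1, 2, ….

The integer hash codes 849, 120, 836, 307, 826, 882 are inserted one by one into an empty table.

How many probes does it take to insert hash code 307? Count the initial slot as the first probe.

Insert 849: h=2, slot 2 empty => index 2.
Insert 120: h=10, slot 10 empty => index 10.
Insert 836: h=0, slot 0 empty => index 0.
Insert 307: h=10, h2=8, slot 10 occupied => index 7.
Insert 826: h=1, slot 1 empty => index 1.
Insert 882: h=2, h2=3, slot 2 occupied => index 5.
Table: [836, 826, 849, ∅, ∅, 882, ∅, 307, ∅, ∅, 120]

2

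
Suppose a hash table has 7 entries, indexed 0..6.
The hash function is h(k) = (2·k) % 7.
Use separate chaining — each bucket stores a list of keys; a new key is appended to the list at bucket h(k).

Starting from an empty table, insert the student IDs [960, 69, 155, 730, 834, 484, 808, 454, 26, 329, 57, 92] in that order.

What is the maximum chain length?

Insert 960: h=2, bucket 2 empty -> new chain.
Insert 69: h=5, bucket 5 empty -> new chain.
Insert 155: h=2, bucket 2 nonempty -> append to chain.
Insert 730: h=4, bucket 4 empty -> new chain.
Insert 834: h=2, bucket 2 nonempty -> append to chain.
Insert 484: h=2, bucket 2 nonempty -> append to chain.
Insert 808: h=6, bucket 6 empty -> new chain.
Insert 454: h=5, bucket 5 nonempty -> append to chain.
Insert 26: h=3, bucket 3 empty -> new chain.
Insert 329: h=0, bucket 0 empty -> new chain.
Insert 57: h=2, bucket 2 nonempty -> append to chain.
Insert 92: h=2, bucket 2 nonempty -> append to chain.
Final buckets:
0: 329
1: ∅
2: 960 -> 155 -> 834 -> 484 -> 57 -> 92
3: 26
4: 730
5: 69 -> 454
6: 808

6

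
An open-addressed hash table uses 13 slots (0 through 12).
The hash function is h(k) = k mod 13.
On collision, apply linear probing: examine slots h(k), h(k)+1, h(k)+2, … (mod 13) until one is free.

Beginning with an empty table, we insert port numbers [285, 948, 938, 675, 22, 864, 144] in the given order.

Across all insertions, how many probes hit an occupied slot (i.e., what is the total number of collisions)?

285 hashes to 12; slot 12 is free => place at 12.
948 hashes to 12; 12 taken => place at 0.
938 hashes to 2; slot 2 is free => place at 2.
675 hashes to 12; 12,0 taken => place at 1.
22 hashes to 9; slot 9 is free => place at 9.
864 hashes to 6; slot 6 is free => place at 6.
144 hashes to 1; 1,2 taken => place at 3.
Table: [948, 675, 938, 144, ., ., 864, ., ., 22, ., ., 285]

5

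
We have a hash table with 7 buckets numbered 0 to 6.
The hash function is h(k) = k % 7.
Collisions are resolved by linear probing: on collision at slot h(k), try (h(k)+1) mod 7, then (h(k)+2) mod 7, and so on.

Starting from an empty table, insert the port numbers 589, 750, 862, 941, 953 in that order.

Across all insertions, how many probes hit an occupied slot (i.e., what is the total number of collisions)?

8

Insert 589: h=1, slot 1 empty → index 1.
Insert 750: h=1, slot 1 occupied → index 2.
Insert 862: h=1, slots 1,2 occupied → index 3.
Insert 941: h=3, slot 3 occupied → index 4.
Insert 953: h=1, slots 1,2,3,4 occupied → index 5.
Table: [∅, 589, 750, 862, 941, 953, ∅]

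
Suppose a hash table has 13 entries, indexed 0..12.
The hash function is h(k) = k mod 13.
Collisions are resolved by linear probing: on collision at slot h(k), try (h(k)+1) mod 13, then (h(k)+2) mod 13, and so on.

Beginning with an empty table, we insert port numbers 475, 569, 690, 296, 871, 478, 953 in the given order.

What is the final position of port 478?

12

475: h=7 -> slot 7
569: h=10 -> slot 10
690: h=1 -> slot 1
296: h=10, probe 10,11 -> slot 11
871: h=0 -> slot 0
478: h=10, probe 10,11,12 -> slot 12
953: h=4 -> slot 4
Table: [871, 690, -, -, 953, -, -, 475, -, -, 569, 296, 478]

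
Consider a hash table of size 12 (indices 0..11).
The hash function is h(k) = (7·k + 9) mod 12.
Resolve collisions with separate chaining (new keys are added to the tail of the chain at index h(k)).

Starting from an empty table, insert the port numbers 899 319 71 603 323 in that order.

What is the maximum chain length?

3

899 -> bucket 2
319 -> bucket 10
71 -> bucket 2 (collision)
603 -> bucket 6
323 -> bucket 2 (collision)
Final buckets:
0: _
1: _
2: 899 -> 71 -> 323
3: _
4: _
5: _
6: 603
7: _
8: _
9: _
10: 319
11: _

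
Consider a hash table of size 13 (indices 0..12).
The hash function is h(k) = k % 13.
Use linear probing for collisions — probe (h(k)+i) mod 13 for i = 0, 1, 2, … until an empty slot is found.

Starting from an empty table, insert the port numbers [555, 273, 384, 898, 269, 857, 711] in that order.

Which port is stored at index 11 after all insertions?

711

555 hashes to 9; slot 9 is free → place at 9.
273 hashes to 0; slot 0 is free → place at 0.
384 hashes to 7; slot 7 is free → place at 7.
898 hashes to 1; slot 1 is free → place at 1.
269 hashes to 9; 9 taken → place at 10.
857 hashes to 12; slot 12 is free → place at 12.
711 hashes to 9; 9,10 taken → place at 11.
Table: [273, 898, ., ., ., ., ., 384, ., 555, 269, 711, 857]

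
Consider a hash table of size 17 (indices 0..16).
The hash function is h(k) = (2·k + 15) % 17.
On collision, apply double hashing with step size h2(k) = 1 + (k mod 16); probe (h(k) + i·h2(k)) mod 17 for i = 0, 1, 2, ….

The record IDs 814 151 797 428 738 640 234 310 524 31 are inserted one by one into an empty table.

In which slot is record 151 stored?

2

Insert 814: h=11, slot 11 empty -> index 11.
Insert 151: h=11, h2=8, slot 11 occupied -> index 2.
Insert 797: h=11, h2=14, slot 11 occupied -> index 8.
Insert 428: h=4, slot 4 empty -> index 4.
Insert 738: h=12, slot 12 empty -> index 12.
Insert 640: h=3, slot 3 empty -> index 3.
Insert 234: h=7, slot 7 empty -> index 7.
Insert 310: h=6, slot 6 empty -> index 6.
Insert 524: h=9, slot 9 empty -> index 9.
Insert 31: h=9, h2=16, slots 9,8,7,6 occupied -> index 5.
Table: [∅, ∅, 151, 640, 428, 31, 310, 234, 797, 524, ∅, 814, 738, ∅, ∅, ∅, ∅]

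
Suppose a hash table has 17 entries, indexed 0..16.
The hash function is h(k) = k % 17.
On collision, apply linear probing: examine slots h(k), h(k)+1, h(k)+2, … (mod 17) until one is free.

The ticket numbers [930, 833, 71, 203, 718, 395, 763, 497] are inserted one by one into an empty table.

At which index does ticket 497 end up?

930: h=12 -> slot 12
833: h=0 -> slot 0
71: h=3 -> slot 3
203: h=16 -> slot 16
718: h=4 -> slot 4
395: h=4, probe 4,5 -> slot 5
763: h=15 -> slot 15
497: h=4, probe 4,5,6 -> slot 6
Table: [833, -, -, 71, 718, 395, 497, -, -, -, -, -, 930, -, -, 763, 203]

6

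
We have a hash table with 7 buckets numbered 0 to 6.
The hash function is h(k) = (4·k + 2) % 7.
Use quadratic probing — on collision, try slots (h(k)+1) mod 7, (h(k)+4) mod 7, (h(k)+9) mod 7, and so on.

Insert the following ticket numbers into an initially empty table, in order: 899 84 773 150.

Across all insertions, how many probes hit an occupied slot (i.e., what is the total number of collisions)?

Insert 899: h=0, slot 0 empty -> index 0.
Insert 84: h=2, slot 2 empty -> index 2.
Insert 773: h=0, slot 0 occupied -> index 1.
Insert 150: h=0, slots 0,1 occupied -> index 4.
Table: [899, 773, 84, -, 150, -, -]

3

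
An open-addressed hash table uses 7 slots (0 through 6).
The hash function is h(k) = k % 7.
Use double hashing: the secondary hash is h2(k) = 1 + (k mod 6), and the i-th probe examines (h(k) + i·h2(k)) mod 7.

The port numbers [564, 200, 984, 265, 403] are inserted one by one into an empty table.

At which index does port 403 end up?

1

564: h=4 => slot 4
200: h=4, h2=3, probe 4,0 => slot 0
984: h=4, h2=1, probe 4,5 => slot 5
265: h=6 => slot 6
403: h=4, h2=2, probe 4,6,1 => slot 1
Table: [200, 403, ∅, ∅, 564, 984, 265]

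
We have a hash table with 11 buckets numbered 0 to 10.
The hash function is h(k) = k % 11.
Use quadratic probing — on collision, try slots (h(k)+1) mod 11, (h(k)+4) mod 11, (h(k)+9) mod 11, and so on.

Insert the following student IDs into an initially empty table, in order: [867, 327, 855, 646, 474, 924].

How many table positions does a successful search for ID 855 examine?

867 hashes to 9; slot 9 is free -> place at 9.
327 hashes to 8; slot 8 is free -> place at 8.
855 hashes to 8; 8,9 taken -> place at 1.
646 hashes to 8; 8,9,1 taken -> place at 6.
474 hashes to 1; 1 taken -> place at 2.
924 hashes to 0; slot 0 is free -> place at 0.
Table: [924, 855, 474, -, -, -, 646, -, 327, 867, -]
Lookup 855: h=8, probe 8,9,1 → found at 1.

3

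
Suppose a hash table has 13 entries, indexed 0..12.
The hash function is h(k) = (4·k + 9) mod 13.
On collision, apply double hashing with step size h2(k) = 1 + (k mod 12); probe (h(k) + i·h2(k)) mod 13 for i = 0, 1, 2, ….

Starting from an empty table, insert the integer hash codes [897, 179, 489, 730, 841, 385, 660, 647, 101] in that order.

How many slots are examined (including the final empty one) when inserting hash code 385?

4

897 hashes to 9; slot 9 is free -> place at 9.
179 hashes to 10; slot 10 is free -> place at 10.
489 hashes to 2; slot 2 is free -> place at 2.
730 hashes to 4; slot 4 is free -> place at 4.
841 hashes to 6; slot 6 is free -> place at 6.
385 hashes to 2, h2=2; 2,4,6 taken -> place at 8.
660 hashes to 10, h2=1; 10 taken -> place at 11.
647 hashes to 10, h2=12; 10,9,8 taken -> place at 7.
101 hashes to 10, h2=6; 10 taken -> place at 3.
Table: [∅, ∅, 489, 101, 730, ∅, 841, 647, 385, 897, 179, 660, ∅]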